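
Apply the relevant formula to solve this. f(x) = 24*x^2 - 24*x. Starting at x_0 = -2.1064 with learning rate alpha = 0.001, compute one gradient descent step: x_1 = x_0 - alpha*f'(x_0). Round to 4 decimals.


We compute the gradient at x_0 and apply the update.
f'(x) = 48*x - 24
f'(-2.1064) = 48*-2.1064 - 24 = -125.1072
x_1 = -2.1064 - 0.001*-125.1072 = -1.9813


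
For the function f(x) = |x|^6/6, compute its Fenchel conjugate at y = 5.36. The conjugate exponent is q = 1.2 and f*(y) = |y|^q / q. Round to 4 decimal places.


The conjugate exponent q satisfies 1/p + 1/q = 1.
p = 6, so q = 6/(6 - 1) = 1.2
|y|^q = 5.36^1.2 = 7.4989
f*(5.36) = 7.4989 / 1.2 = 6.2491


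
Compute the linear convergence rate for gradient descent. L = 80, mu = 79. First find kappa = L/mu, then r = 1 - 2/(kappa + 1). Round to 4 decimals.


Step 1: Compute the condition number.
kappa = L/mu = 80/79 = 1.0127
Step 2: Compute the convergence rate.
r = 1 - 2/(kappa + 1) = 1 - 2*mu/(L + mu) = (L - mu)/(L + mu) = 1/159 = 0.0063


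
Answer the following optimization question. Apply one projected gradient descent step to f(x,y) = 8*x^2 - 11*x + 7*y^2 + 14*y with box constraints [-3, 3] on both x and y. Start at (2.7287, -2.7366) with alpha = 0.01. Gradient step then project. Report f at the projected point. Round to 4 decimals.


Step 1: Compute gradient at (2.7287, -2.7366).
grad_x = 2*8*2.7287 - 11 = 32.6592
grad_y = 2*7*-2.7366 + 14 = -24.3124
Step 2: Gradient step.
x_raw = 2.7287 - 0.01*32.6592 = 2.4021
y_raw = -2.7366 - 0.01*-24.3124 = -2.4935
Step 3: Project onto [-3, 3].
x_proj = clip(2.4021) = 2.4021
y_proj = clip(-2.4935) = -2.4935
Step 4: Evaluate f.
f(2.4021, -2.4935) = 28.3511


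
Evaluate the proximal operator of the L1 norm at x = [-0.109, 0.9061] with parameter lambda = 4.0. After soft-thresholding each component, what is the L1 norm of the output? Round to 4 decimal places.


Soft-thresholding with lambda = 4.0:
prox(-0.109) = sign(-0.109)*max(|-0.109| - 4.0, 0) = 0.0
prox(0.9061) = sign(0.9061)*max(|0.9061| - 4.0, 0) = 0.0
prox(x) = [0.0, 0.0]
||prox(x)||_1 = 0.0 + 0.0 = 0.0


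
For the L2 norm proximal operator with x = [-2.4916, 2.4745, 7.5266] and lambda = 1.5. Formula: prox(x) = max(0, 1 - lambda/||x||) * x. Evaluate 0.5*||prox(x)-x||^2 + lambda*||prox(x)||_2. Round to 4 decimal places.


Step 1: Compute ||x||.
||x|| = 8.3055
Step 2: Compute scaling factor.
scale = max(0, 1 - 1.5/8.3055) = 0.8194
Step 3: prox(x) = [-2.0416, 2.0276, 6.1673]
||prox(x)|| = 6.8055
Step 4: Proximal objective.
0.5*||prox-x||^2 = 1.125
lambda*||prox|| = 10.2083
Total = 11.3332


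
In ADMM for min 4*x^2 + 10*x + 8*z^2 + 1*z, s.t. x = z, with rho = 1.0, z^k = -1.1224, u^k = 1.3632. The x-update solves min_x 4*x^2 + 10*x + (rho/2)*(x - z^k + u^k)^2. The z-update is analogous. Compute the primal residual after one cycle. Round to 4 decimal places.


ADMM iteration with rho = 1.0, z^k = -1.1224, u^k = 1.3632
Step 1: x-update.
Minimize 4*x^2 + 10*x + (1.0/2)*(x + 1.1224 + 1.3632)^2
FOC: (2*4 + 1.0)*x = -10 + 1.0*(-1.1224 - 1.3632)
x^{k+1} = -1.3873
Step 2: z-update.
Minimize 8*z^2 + 1*z + (1.0/2)*(-1.3873 - z + 1.3632)^2
FOC: (2*8 + 1.0)*z = -1 + 1.0*(-1.3873 + 1.3632)
z^{k+1} = -0.0602
Step 3: u-update.
u^{k+1} = 1.3632 - 1.3873 + 0.0602 = 0.0362
Step 4: Primal residual = |-1.3873 + 0.0602| = 1.327


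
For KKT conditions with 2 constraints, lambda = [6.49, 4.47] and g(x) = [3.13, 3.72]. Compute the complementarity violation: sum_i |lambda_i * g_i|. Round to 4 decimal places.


KKT complementary slackness check:
lambda_1 * g_1 = 6.49 * 3.13 = 20.3137
lambda_2 * g_2 = 4.47 * 3.72 = 16.6284
Total violation = 20.3137 + 16.6284 = 36.9421


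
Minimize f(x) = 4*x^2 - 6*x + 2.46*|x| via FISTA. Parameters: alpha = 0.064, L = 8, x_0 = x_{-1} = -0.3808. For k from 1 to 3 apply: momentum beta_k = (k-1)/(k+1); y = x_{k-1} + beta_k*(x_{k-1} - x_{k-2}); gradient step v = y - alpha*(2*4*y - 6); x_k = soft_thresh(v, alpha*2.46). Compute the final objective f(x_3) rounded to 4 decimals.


FISTA on f(x) = 4*x^2 - 6*x + 2.46*|x|
L = 8, alpha = 0.064
Iteration 1: beta = 0.0, y = -0.3808 + 0.0*(-0.3808 + 0.3808) = -0.3808
  grad(y) = -9.0464, v = y - alpha*grad = 0.1982
  prox(v) = soft_thresh(0.1982, 0.1574) = 0.0407
Iteration 2: beta = 0.3333, y = 0.0407 + 0.3333*(0.0407 + 0.3808) = 0.1812
  grad(y) = -4.5501, v = y - alpha*grad = 0.4724
  prox(v) = soft_thresh(0.4724, 0.1574) = 0.315
Iteration 3: beta = 0.5, y = 0.315 + 0.5*(0.315 - 0.0407) = 0.4521
  grad(y) = -2.3829, v = y - alpha*grad = 0.6046
  prox(v) = soft_thresh(0.6046, 0.1574) = 0.4472
f(x_3) = 4*0.4472^2 - 6*0.4472 + 2.46*|0.4472| = -0.7831


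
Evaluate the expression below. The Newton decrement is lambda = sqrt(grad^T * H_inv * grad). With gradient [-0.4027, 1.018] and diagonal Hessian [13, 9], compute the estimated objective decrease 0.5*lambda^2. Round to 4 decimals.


Step 1: H is diagonal, so H^(-1) * g = [-0.031, 0.1131].
Step 2: g^T H^(-1) g = sum_i g_i^2 / H_ii
  = (-0.4027)^2/13 + (1.018)^2/9
  = 0.0125 + 0.1151 = 0.1276
Step 3: Objective decrease = 0.5 * g^T H^(-1) g = 0.0638


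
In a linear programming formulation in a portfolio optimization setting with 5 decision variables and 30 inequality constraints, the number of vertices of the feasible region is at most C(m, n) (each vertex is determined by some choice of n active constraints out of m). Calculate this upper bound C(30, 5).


Each vertex corresponds to some choice of n active constraints out of m, so the number of vertices is at most C(m, n) = m! / (n!(m-n)!).
m = 30, n = 5
Numerator: 30 * 29 * 28 * 27 * 26
Denominator: 5! = 120
C(30, 5) = 142506


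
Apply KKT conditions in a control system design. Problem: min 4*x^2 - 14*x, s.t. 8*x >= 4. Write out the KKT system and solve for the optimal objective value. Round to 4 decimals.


Step 1: Try lambda = 0 (constraint inactive).
Stationarity: 2*4*x - 14 = 0
x* = 14/(2*4) = 1.75
Check constraint: 8*1.75 = 14.0 >= 4 -- satisfied.
Step 2: Compute optimal value.
f(x*) = 4*1.75^2 - 14*1.75 = -12.25


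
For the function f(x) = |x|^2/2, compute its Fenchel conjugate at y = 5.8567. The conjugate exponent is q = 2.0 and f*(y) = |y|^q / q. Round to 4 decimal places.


The conjugate exponent q satisfies 1/p + 1/q = 1.
p = 2, so q = 2/(2 - 1) = 2.0
|y|^q = 5.8567^2.0 = 34.3009
f*(5.8567) = 34.3009 / 2.0 = 17.1505


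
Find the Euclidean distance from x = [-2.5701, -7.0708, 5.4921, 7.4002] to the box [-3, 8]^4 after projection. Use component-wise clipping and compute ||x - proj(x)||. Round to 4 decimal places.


Project each component onto [-3, 8].
clip(-2.5701) = -2.5701, clip(-7.0708) = -3.0, clip(5.4921) = 5.4921, clip(7.4002) = 7.4002
Projection = [-2.5701, -3.0, 5.4921, 7.4002]
Squared diffs: [0.0, 16.5714, 0.0, 0.0]
Distance = sqrt(16.5714) = 4.0708


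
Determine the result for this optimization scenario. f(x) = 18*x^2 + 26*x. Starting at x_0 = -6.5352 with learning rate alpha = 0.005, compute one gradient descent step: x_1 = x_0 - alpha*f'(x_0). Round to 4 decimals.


We compute the gradient at x_0 and apply the update.
f'(x) = 36*x + 26
f'(-6.5352) = 36*-6.5352 + 26 = -209.2672
x_1 = -6.5352 - 0.005*-209.2672 = -5.4889


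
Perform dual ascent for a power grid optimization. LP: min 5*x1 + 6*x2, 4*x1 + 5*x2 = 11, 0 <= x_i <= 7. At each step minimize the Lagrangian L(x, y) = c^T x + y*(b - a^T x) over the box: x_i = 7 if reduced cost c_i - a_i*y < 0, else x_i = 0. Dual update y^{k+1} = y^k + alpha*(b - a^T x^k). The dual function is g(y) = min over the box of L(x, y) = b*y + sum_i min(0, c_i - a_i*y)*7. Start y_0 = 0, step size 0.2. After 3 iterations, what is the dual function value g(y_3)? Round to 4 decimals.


Dual ascent for LP: min 5*x1 + 6*x2, 4*x1 + 5*x2 = 11, 0 <= x_i <= 7
Step 1: y^k = 0.0, reduced costs: (5.0, 6.0)
  x^k = (0.0, 0.0), subgradient = b - a^T x = 11.0
  y^{k+1} = 0.0 + 0.2*11.0 = 2.2
Step 2: y^k = 2.2, reduced costs: (-3.8, -5.0)
  x^k = (7.0, 7.0), subgradient = b - a^T x = -52.0
  y^{k+1} = 2.2 + 0.2*-52.0 = -8.2
Step 3: y^k = -8.2, reduced costs: (37.8, 47.0)
  x^k = (0.0, 0.0), subgradient = b - a^T x = 11.0
  y^{k+1} = -8.2 + 0.2*11.0 = -6.0
Dual objective at y_3 = -6.0: reduced costs (29.0, 36.0), box minimizer x = (0.0, 0.0)
g(y_3) = b*y + (c1 - a1*y)*x1 + (c2 - a2*y)*x2 = 11*(-6.0) + 29.0*0.0 + 36.0*0.0 = -66.0 + 0.0 + 0.0 = -66.0


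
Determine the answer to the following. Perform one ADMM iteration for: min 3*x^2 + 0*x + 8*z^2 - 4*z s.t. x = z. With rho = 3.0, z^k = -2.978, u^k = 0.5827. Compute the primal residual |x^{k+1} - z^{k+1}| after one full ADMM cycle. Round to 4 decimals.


ADMM iteration with rho = 3.0, z^k = -2.978, u^k = 0.5827
Step 1: x-update.
Minimize 3*x^2 + 0*x + (3.0/2)*(x + 2.978 + 0.5827)^2
FOC: (2*3 + 3.0)*x = 0 + 3.0*(-2.978 - 0.5827)
x^{k+1} = -1.1869
Step 2: z-update.
Minimize 8*z^2 - 4*z + (3.0/2)*(-1.1869 - z + 0.5827)^2
FOC: (2*8 + 3.0)*z = 4 + 3.0*(-1.1869 + 0.5827)
z^{k+1} = 0.1151
Step 3: u-update.
u^{k+1} = 0.5827 - 1.1869 - 0.1151 = -0.7193
Step 4: Primal residual = |-1.1869 - 0.1151| = 1.302


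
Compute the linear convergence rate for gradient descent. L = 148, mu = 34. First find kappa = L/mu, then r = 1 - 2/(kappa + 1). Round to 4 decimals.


Step 1: Compute the condition number.
kappa = L/mu = 148/34 = 4.3529
Step 2: Compute the convergence rate.
r = 1 - 2/(kappa + 1) = 1 - 2*mu/(L + mu) = (L - mu)/(L + mu) = 114/182 = 0.6264


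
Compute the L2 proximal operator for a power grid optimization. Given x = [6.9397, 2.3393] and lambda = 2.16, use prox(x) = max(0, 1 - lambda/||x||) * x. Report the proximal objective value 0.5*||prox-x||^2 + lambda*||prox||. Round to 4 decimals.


Step 1: Compute ||x||.
||x|| = 7.3234
Step 2: Compute scaling factor.
scale = max(0, 1 - 2.16/7.3234) = 0.7051
Step 3: prox(x) = [4.8929, 1.6493]
||prox(x)|| = 5.1634
Step 4: Proximal objective.
0.5*||prox-x||^2 = 2.3328
lambda*||prox|| = 11.1529
Total = 13.4857


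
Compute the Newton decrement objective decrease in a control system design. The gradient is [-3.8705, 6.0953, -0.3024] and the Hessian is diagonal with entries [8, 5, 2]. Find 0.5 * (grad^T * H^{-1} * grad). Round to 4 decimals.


Step 1: H is diagonal, so H^(-1) * g = [-0.4838, 1.2191, -0.1512].
Step 2: g^T H^(-1) g = sum_i g_i^2 / H_ii
  = (-3.8705)^2/8 + (6.0953)^2/5 + (-0.3024)^2/2
  = 1.8726 + 7.4305 + 0.0457 = 9.3489
Step 3: Objective decrease = 0.5 * g^T H^(-1) g = 4.6744


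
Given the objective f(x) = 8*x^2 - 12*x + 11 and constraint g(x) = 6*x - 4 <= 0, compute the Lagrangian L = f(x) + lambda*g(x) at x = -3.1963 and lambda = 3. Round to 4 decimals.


Step 1: Evaluate f(x).
f(-3.1963) = 8*(-3.1963)^2 - 12*(-3.1963) + 11 = 131.0863
Step 2: Evaluate g(x).
g(-3.1963) = 6*-3.1963 - 4 = -23.1778
Step 3: Compute Lagrangian.
L = 131.0863 + 3*-23.1778 = 61.5529


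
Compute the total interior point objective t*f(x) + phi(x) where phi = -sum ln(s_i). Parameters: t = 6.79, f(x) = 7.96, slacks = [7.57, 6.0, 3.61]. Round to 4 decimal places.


Step 1: Compute log-barrier.
ln values: [2.0242, 1.7918, 1.2837]
phi = -(2.0242 + 1.7918 + 1.2837) = -5.0997
Step 2: Compute augmented objective.
t*f(x) = 6.79*7.96 = 54.0484
Total = 54.0484 - 5.0997 = 48.9487


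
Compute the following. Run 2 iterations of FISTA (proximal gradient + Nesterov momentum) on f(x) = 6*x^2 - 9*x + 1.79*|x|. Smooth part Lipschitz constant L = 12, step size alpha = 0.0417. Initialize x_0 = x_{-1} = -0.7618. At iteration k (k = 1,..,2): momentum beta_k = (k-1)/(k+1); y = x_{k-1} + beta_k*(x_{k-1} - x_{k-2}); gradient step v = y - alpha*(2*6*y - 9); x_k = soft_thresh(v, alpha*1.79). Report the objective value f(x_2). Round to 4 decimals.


FISTA on f(x) = 6*x^2 - 9*x + 1.79*|x|
L = 12, alpha = 0.0417
Iteration 1: beta = 0.0, y = -0.7618 + 0.0*(-0.7618 + 0.7618) = -0.7618
  grad(y) = -18.1416, v = y - alpha*grad = -0.0053
  prox(v) = soft_thresh(-0.0053, 0.0746) = 0.0
Iteration 2: beta = 0.3333, y = 0.0 + 0.3333*(0.0 + 0.7618) = 0.2539
  grad(y) = -5.9528, v = y - alpha*grad = 0.5022
  prox(v) = soft_thresh(0.5022, 0.0746) = 0.4275
f(x_2) = 6*0.4275^2 - 9*0.4275 + 1.79*|0.4275| = -1.9858


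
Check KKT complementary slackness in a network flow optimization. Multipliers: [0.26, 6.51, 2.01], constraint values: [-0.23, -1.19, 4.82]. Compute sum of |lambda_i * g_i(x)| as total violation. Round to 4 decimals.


KKT complementary slackness check:
lambda_1 * g_1 = 0.26 * -0.23 = -0.0598
lambda_2 * g_2 = 6.51 * -1.19 = -7.7469
lambda_3 * g_3 = 2.01 * 4.82 = 9.6882
Total violation = 0.0598 + 7.7469 + 9.6882 = 17.4949


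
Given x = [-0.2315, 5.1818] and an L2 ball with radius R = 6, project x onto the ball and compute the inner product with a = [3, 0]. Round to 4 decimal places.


Step 1: Compute ||x|| (intermediates to 6 decimals).
||x|| = sqrt((-0.2315)^2 + 5.1818^2) = 5.186969
Step 2: Project.
Since ||x|| <= R, proj = x (no scaling needed).
proj(x) = [-0.2315, 5.1818]
Step 3: Dot product.
a^T * proj(x) = 3*(-0.2315) + 0*5.1818 = -0.6945


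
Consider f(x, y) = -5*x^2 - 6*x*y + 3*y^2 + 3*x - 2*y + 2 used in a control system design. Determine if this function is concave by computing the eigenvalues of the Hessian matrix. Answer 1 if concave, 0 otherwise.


The Hessian of f(x,y) = -5*x^2 - 6*x*y + 3*y^2 + 3*x - 2*y + 2 is:
H = [[-10, -6], [-6, 6]]
Trace = -10 + 6 = -4
Determinant = -10*6 - (-6)^2 = -96
Discriminant = (-4)^2 - 4*-96 = 400.0
Eigenvalues: lambda_1 = -12.0, lambda_2 = 8.0
The function is not concave.

0


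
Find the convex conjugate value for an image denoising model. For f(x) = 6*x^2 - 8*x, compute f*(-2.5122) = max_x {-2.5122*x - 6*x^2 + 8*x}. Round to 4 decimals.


f*(y) = sup_x {y*x - a*x^2 - b*x} = sup_x {(y-b)*x - a*x^2}
FOC: (y - b) - 2a*x = 0 => x* = (y - b)/(2a)
x* = (-2.5122 + 8)/(2*6) = 0.4573
f*(-2.5122) = (y-b)^2/(4a) = (-2.5122 + 8)^2/(4*6)
= 30.1159/24 = 1.2548


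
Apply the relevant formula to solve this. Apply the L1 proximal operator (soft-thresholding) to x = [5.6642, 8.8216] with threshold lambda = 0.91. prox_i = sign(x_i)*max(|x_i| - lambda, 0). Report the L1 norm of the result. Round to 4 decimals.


Soft-thresholding with lambda = 0.91:
prox(5.6642) = sign(5.6642)*max(|5.6642| - 0.91, 0) = 4.7542
prox(8.8216) = sign(8.8216)*max(|8.8216| - 0.91, 0) = 7.9116
prox(x) = [4.7542, 7.9116]
||prox(x)||_1 = 4.7542 + 7.9116 = 12.6658


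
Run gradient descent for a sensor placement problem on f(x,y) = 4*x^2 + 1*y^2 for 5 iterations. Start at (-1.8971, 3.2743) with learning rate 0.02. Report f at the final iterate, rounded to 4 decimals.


Gradient descent on f(x,y) = 4*x^2 + 1*y^2.
Starting point: (-1.8971, 3.2743), alpha = 0.02
Step 1: grad_x = 2*4*-1.8971 = -15.1768, grad_y = 2*1*3.2743 = 6.5486
  x_1 = -1.8971 - 0.02*-15.1768 = -1.5936
  y_1 = 3.2743 - 0.02*6.5486 = 3.1433
Step 2: grad_x = 2*4*-1.5936 = -12.7485, grad_y = 2*1*3.1433 = 6.2867
  x_2 = -1.5936 - 0.02*-12.7485 = -1.3386
  y_2 = 3.1433 - 0.02*6.2867 = 3.0176
Step 3: grad_x = 2*4*-1.3386 = -10.7088, grad_y = 2*1*3.0176 = 6.0352
  x_3 = -1.3386 - 0.02*-10.7088 = -1.1244
  y_3 = 3.0176 - 0.02*6.0352 = 2.8969
Step 4: grad_x = 2*4*-1.1244 = -8.9954, grad_y = 2*1*2.8969 = 5.7938
  x_4 = -1.1244 - 0.02*-8.9954 = -0.9445
  y_4 = 2.8969 - 0.02*5.7938 = 2.781
Step 5: grad_x = 2*4*-0.9445 = -7.5561, grad_y = 2*1*2.781 = 5.562
  x_5 = -0.9445 - 0.02*-7.5561 = -0.7934
  y_5 = 2.781 - 0.02*5.562 = 2.6698
f(-0.7934, 2.6698) = 4*(-0.7934)^2 + 1*2.6698^2 = 9.6456


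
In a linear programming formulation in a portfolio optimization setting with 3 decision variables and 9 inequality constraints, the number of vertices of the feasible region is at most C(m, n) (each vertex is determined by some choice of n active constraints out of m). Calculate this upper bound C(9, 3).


Each vertex corresponds to some choice of n active constraints out of m, so the number of vertices is at most C(m, n) = m! / (n!(m-n)!).
m = 9, n = 3
Numerator: 9 * 8 * 7
Denominator: 3! = 6
C(9, 3) = 84


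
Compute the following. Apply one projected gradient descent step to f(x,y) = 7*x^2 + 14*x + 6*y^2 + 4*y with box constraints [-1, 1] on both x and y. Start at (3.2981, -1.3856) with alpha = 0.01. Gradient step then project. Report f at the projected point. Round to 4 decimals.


Step 1: Compute gradient at (3.2981, -1.3856).
grad_x = 2*7*3.2981 + 14 = 60.1734
grad_y = 2*6*-1.3856 + 4 = -12.6272
Step 2: Gradient step.
x_raw = 3.2981 - 0.01*60.1734 = 2.6964
y_raw = -1.3856 - 0.01*-12.6272 = -1.2593
Step 3: Project onto [-1, 1].
x_proj = clip(2.6964) = 1.0
y_proj = clip(-1.2593) = -1.0
Step 4: Evaluate f.
f(1.0, -1.0) = 23.0


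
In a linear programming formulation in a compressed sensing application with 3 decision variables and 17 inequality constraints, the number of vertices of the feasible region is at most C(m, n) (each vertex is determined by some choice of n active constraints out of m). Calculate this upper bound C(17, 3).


Each vertex corresponds to some choice of n active constraints out of m, so the number of vertices is at most C(m, n) = m! / (n!(m-n)!).
m = 17, n = 3
Numerator: 17 * 16 * 15
Denominator: 3! = 6
C(17, 3) = 680


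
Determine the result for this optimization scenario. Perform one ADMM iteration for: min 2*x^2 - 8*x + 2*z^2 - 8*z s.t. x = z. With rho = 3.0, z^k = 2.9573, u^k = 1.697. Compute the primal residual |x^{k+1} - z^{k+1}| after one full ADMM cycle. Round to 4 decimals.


ADMM iteration with rho = 3.0, z^k = 2.9573, u^k = 1.697
Step 1: x-update.
Minimize 2*x^2 - 8*x + (3.0/2)*(x - 2.9573 + 1.697)^2
FOC: (2*2 + 3.0)*x = 8 + 3.0*(2.9573 - 1.697)
x^{k+1} = 1.683
Step 2: z-update.
Minimize 2*z^2 - 8*z + (3.0/2)*(1.683 - z + 1.697)^2
FOC: (2*2 + 3.0)*z = 8 + 3.0*(1.683 + 1.697)
z^{k+1} = 2.5914
Step 3: u-update.
u^{k+1} = 1.697 + 1.683 - 2.5914 = 0.7886
Step 4: Primal residual = |1.683 - 2.5914| = 0.9084


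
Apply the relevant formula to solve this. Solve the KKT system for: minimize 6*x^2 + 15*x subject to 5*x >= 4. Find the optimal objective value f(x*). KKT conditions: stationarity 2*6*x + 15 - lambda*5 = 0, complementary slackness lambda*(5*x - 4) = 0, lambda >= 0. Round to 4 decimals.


Step 1: Try lambda = 0 (constraint inactive).
x_unc = -15/(2*6) = -1.25
Check: 5*-1.25 = -6.25 < 4 -- violated!
Step 2: Constraint must be active: 5*x = 4
x* = 4/5 = 0.8
lambda = (2*6*0.8 + 15)/5 = 4.92
Step 3: Compute optimal value.
f(x*) = 6*0.8^2 + 15*0.8 = 15.84


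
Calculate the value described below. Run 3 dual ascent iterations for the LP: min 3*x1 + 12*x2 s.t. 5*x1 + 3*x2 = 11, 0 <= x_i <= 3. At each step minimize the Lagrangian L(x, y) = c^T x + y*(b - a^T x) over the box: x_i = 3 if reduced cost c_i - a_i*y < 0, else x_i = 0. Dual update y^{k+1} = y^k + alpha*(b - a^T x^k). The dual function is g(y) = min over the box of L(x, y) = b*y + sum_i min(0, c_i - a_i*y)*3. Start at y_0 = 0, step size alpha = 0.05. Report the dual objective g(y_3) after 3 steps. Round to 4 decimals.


Dual ascent for LP: min 3*x1 + 12*x2, 5*x1 + 3*x2 = 11, 0 <= x_i <= 3
Step 1: y^k = 0.0, reduced costs: (3.0, 12.0)
  x^k = (0.0, 0.0), subgradient = b - a^T x = 11.0
  y^{k+1} = 0.0 + 0.05*11.0 = 0.55
Step 2: y^k = 0.55, reduced costs: (0.25, 10.35)
  x^k = (0.0, 0.0), subgradient = b - a^T x = 11.0
  y^{k+1} = 0.55 + 0.05*11.0 = 1.1
Step 3: y^k = 1.1, reduced costs: (-2.5, 8.7)
  x^k = (3.0, 0.0), subgradient = b - a^T x = -4.0
  y^{k+1} = 1.1 + 0.05*-4.0 = 0.9
Dual objective at y_3 = 0.9: reduced costs (-1.5, 9.3), box minimizer x = (3.0, 0.0)
g(y_3) = b*y + (c1 - a1*y)*x1 + (c2 - a2*y)*x2 = 11*0.9 + (-1.5)*3.0 + 9.3*0.0 = 9.9 - 4.5 + 0.0 = 5.4


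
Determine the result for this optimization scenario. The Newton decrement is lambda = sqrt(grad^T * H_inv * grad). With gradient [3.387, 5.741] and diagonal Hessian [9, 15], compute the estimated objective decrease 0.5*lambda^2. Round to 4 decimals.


Step 1: H is diagonal, so H^(-1) * g = [0.3763, 0.3827].
Step 2: g^T H^(-1) g = sum_i g_i^2 / H_ii
  = (3.387)^2/9 + (5.741)^2/15
  = 1.2746 + 2.1973 = 3.4719
Step 3: Objective decrease = 0.5 * g^T H^(-1) g = 1.736


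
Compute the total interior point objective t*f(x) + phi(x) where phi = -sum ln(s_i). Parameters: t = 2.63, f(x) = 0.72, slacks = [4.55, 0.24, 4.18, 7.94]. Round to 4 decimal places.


Step 1: Compute log-barrier.
ln values: [1.5151, -1.4271, 1.4303, 2.0719]
phi = -(1.5151 - 1.4271 + 1.4303 + 2.0719) = -3.5902
Step 2: Compute augmented objective.
t*f(x) = 2.63*0.72 = 1.8936
Total = 1.8936 - 3.5902 = -1.6966


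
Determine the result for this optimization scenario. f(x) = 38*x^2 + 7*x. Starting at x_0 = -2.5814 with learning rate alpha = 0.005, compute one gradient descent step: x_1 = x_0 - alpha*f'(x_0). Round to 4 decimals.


We compute the gradient at x_0 and apply the update.
f'(x) = 76*x + 7
f'(-2.5814) = 76*-2.5814 + 7 = -189.1864
x_1 = -2.5814 - 0.005*-189.1864 = -1.6355


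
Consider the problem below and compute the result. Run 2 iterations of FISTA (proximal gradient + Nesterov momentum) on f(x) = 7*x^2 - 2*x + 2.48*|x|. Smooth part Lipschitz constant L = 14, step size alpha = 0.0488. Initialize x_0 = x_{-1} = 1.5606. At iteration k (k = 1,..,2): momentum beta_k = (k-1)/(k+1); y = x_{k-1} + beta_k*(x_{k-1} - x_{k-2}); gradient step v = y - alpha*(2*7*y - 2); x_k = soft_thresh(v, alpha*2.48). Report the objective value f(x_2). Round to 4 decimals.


FISTA on f(x) = 7*x^2 - 2*x + 2.48*|x|
L = 14, alpha = 0.0488
Iteration 1: beta = 0.0, y = 1.5606 + 0.0*(1.5606 - 1.5606) = 1.5606
  grad(y) = 19.8484, v = y - alpha*grad = 0.592
  prox(v) = soft_thresh(0.592, 0.121) = 0.471
Iteration 2: beta = 0.3333, y = 0.471 + 0.3333*(0.471 - 1.5606) = 0.1078
  grad(y) = -0.4913, v = y - alpha*grad = 0.1317
  prox(v) = soft_thresh(0.1317, 0.121) = 0.0107
f(x_2) = 7*0.0107^2 - 2*0.0107 + 2.48*|0.0107| = 0.0059


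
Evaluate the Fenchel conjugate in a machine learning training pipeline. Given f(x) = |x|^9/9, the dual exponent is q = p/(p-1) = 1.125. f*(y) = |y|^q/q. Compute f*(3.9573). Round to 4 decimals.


The conjugate exponent q satisfies 1/p + 1/q = 1.
p = 9, so q = 9/(9 - 1) = 1.125
|y|^q = 3.9573^1.125 = 4.6997
f*(3.9573) = 4.6997 / 1.125 = 4.1775


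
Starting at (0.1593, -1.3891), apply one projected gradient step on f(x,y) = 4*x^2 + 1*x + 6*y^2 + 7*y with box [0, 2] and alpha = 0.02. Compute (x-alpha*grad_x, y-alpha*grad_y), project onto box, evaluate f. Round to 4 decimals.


Step 1: Compute gradient at (0.1593, -1.3891).
grad_x = 2*4*0.1593 + 1 = 2.2744
grad_y = 2*6*-1.3891 + 7 = -9.6692
Step 2: Gradient step.
x_raw = 0.1593 - 0.02*2.2744 = 0.1138
y_raw = -1.3891 - 0.02*-9.6692 = -1.1957
Step 3: Project onto [0, 2].
x_proj = clip(0.1138) = 0.1138
y_proj = clip(-1.1957) = 0.0
Step 4: Evaluate f.
f(0.1138, 0.0) = 0.1656


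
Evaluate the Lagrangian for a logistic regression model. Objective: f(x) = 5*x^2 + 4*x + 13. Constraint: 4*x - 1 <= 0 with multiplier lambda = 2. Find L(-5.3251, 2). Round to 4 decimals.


Step 1: Evaluate f(x).
f(-5.3251) = 5*(-5.3251)^2 + 4*(-5.3251) + 13 = 133.4831
Step 2: Evaluate g(x).
g(-5.3251) = 4*-5.3251 - 1 = -22.3004
Step 3: Compute Lagrangian.
L = 133.4831 + 2*-22.3004 = 88.8823


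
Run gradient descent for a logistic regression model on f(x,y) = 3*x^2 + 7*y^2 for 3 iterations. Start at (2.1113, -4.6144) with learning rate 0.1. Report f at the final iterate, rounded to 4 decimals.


Gradient descent on f(x,y) = 3*x^2 + 7*y^2.
Starting point: (2.1113, -4.6144), alpha = 0.1
Step 1: grad_x = 2*3*2.1113 = 12.6678, grad_y = 2*7*-4.6144 = -64.6016
  x_1 = 2.1113 - 0.1*12.6678 = 0.8445
  y_1 = -4.6144 - 0.1*-64.6016 = 1.8458
Step 2: grad_x = 2*3*0.8445 = 5.0671, grad_y = 2*7*1.8458 = 25.8406
  x_2 = 0.8445 - 0.1*5.0671 = 0.3378
  y_2 = 1.8458 - 0.1*25.8406 = -0.7383
Step 3: grad_x = 2*3*0.3378 = 2.0268, grad_y = 2*7*-0.7383 = -10.3363
  x_3 = 0.3378 - 0.1*2.0268 = 0.1351
  y_3 = -0.7383 - 0.1*-10.3363 = 0.2953
f(0.1351, 0.2953) = 3*0.1351^2 + 7*0.2953^2 = 0.6653


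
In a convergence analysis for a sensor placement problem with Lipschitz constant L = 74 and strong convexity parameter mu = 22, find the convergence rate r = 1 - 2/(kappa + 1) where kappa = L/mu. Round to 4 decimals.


Step 1: Compute the condition number.
kappa = L/mu = 74/22 = 3.3636
Step 2: Compute the convergence rate.
r = 1 - 2/(kappa + 1) = 1 - 2*mu/(L + mu) = (L - mu)/(L + mu) = 52/96 = 0.5417


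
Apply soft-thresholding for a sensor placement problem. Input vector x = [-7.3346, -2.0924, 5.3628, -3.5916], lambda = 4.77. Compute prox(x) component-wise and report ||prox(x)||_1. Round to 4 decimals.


Soft-thresholding with lambda = 4.77:
prox(-7.3346) = sign(-7.3346)*max(|-7.3346| - 4.77, 0) = -2.5646
prox(-2.0924) = sign(-2.0924)*max(|-2.0924| - 4.77, 0) = 0.0
prox(5.3628) = sign(5.3628)*max(|5.3628| - 4.77, 0) = 0.5928
prox(-3.5916) = sign(-3.5916)*max(|-3.5916| - 4.77, 0) = 0.0
prox(x) = [-2.5646, 0.0, 0.5928, 0.0]
||prox(x)||_1 = 2.5646 + 0.0 + 0.5928 + 0.0 = 3.1574


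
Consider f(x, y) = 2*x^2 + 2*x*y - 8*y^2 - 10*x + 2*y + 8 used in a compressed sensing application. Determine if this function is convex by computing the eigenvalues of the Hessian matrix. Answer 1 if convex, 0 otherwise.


The Hessian of f(x,y) = 2*x^2 + 2*x*y - 8*y^2 - 10*x + 2*y + 8 is:
H = [[4, 2], [2, -16]]
Trace = 4 - 16 = -12
Determinant = 4*-16 - (2)^2 = -68
Discriminant = (-12)^2 - 4*-68 = 416.0
Eigenvalues: lambda_1 = -16.198, lambda_2 = 4.198
The function is not convex.

0


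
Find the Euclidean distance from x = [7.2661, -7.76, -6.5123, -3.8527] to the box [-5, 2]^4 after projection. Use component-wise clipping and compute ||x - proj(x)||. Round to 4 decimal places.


Project each component onto [-5, 2].
clip(7.2661) = 2.0, clip(-7.76) = -5.0, clip(-6.5123) = -5.0, clip(-3.8527) = -3.8527
Projection = [2.0, -5.0, -5.0, -3.8527]
Squared diffs: [27.7318, 7.6176, 2.2871, 0.0]
Distance = sqrt(37.6365) = 6.1349


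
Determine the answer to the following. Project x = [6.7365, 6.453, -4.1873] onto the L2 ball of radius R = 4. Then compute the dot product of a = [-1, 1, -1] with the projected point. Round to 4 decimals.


Step 1: Compute ||x|| (intermediates to 6 decimals).
||x|| = sqrt(6.7365^2 + 6.453^2 + (-4.1873)^2) = 10.22522
Step 2: Project.
Since ||x|| > R, scale = R/||x|| = 4/10.22522 = 0.39119, proj(x) = scale * x
proj(x) = [2.635251, 2.524349, -1.63803]
Step 3: Dot product.
a^T * proj(x) = -1*2.635251 + 1*2.524349 - 1*(-1.63803) = 1.5271


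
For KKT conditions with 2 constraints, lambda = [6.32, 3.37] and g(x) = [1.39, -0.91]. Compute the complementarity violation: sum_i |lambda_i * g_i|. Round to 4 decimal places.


KKT complementary slackness check:
lambda_1 * g_1 = 6.32 * 1.39 = 8.7848
lambda_2 * g_2 = 3.37 * -0.91 = -3.0667
Total violation = 8.7848 + 3.0667 = 11.8515


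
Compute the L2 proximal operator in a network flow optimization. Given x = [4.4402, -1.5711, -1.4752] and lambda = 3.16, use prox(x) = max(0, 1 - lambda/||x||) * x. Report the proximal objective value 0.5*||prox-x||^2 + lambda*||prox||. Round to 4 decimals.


Step 1: Compute ||x||.
||x|| = 4.9356
Step 2: Compute scaling factor.
scale = max(0, 1 - 3.16/4.9356) = 0.3598
Step 3: prox(x) = [1.5974, -0.5652, -0.5307]
||prox(x)|| = 1.7756
Step 4: Proximal objective.
0.5*||prox-x||^2 = 4.9928
lambda*||prox|| = 5.6109
Total = 10.6036


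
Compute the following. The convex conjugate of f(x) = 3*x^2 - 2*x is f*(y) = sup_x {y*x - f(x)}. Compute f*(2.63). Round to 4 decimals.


f*(y) = sup_x {y*x - a*x^2 - b*x} = sup_x {(y-b)*x - a*x^2}
FOC: (y - b) - 2a*x = 0 => x* = (y - b)/(2a)
x* = (2.63 + 2)/(2*3) = 0.7717
f*(2.63) = (y-b)^2/(4a) = (2.63 + 2)^2/(4*3)
= 21.4369/12 = 1.7864


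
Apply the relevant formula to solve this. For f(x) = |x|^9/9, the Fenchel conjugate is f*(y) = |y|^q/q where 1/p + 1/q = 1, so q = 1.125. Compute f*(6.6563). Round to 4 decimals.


The conjugate exponent q satisfies 1/p + 1/q = 1.
p = 9, so q = 9/(9 - 1) = 1.125
|y|^q = 6.6563^1.125 = 8.436
f*(6.6563) = 8.436 / 1.125 = 7.4987


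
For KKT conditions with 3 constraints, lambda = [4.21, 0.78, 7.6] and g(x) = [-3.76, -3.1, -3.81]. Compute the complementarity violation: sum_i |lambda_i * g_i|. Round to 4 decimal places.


KKT complementary slackness check:
lambda_1 * g_1 = 4.21 * -3.76 = -15.8296
lambda_2 * g_2 = 0.78 * -3.1 = -2.418
lambda_3 * g_3 = 7.6 * -3.81 = -28.956
Total violation = 15.8296 + 2.418 + 28.956 = 47.2036


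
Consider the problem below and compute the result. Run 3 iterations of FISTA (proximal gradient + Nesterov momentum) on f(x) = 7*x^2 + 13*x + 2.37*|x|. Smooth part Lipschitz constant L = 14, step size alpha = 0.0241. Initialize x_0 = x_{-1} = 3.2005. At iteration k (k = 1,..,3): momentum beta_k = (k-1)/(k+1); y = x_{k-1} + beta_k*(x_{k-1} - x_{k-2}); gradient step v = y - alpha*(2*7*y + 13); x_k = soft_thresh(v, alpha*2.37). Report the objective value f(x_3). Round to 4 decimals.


FISTA on f(x) = 7*x^2 + 13*x + 2.37*|x|
L = 14, alpha = 0.0241
Iteration 1: beta = 0.0, y = 3.2005 + 0.0*(3.2005 - 3.2005) = 3.2005
  grad(y) = 57.807, v = y - alpha*grad = 1.8074
  prox(v) = soft_thresh(1.8074, 0.0571) = 1.7502
Iteration 2: beta = 0.3333, y = 1.7502 + 0.3333*(1.7502 - 3.2005) = 1.2668
  grad(y) = 30.7354, v = y - alpha*grad = 0.5261
  prox(v) = soft_thresh(0.5261, 0.0571) = 0.469
Iteration 3: beta = 0.5, y = 0.469 + 0.5*(0.469 - 1.7502) = -0.1717
  grad(y) = 10.5968, v = y - alpha*grad = -0.427
  prox(v) = soft_thresh(-0.427, 0.0571) = -0.3699
f(x_3) = 7*(-0.3699)^2 + 13*(-0.3699) + 2.37*|-0.3699| = -2.9744


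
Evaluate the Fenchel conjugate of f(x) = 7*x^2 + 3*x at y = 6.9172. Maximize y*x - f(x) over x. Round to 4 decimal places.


f*(y) = sup_x {y*x - a*x^2 - b*x} = sup_x {(y-b)*x - a*x^2}
FOC: (y - b) - 2a*x = 0 => x* = (y - b)/(2a)
x* = (6.9172 - 3)/(2*7) = 0.2798
f*(6.9172) = (y-b)^2/(4a) = (6.9172 - 3)^2/(4*7)
= 15.3445/28 = 0.548


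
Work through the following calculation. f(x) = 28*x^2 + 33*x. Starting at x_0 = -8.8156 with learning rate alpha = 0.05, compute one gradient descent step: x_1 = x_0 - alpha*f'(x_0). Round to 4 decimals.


We compute the gradient at x_0 and apply the update.
f'(x) = 56*x + 33
f'(-8.8156) = 56*-8.8156 + 33 = -460.6736
x_1 = -8.8156 - 0.05*-460.6736 = 14.2181


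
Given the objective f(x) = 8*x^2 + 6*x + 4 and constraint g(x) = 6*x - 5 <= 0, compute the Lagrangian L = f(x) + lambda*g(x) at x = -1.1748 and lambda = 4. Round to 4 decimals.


Step 1: Evaluate f(x).
f(-1.1748) = 8*(-1.1748)^2 + 6*(-1.1748) + 4 = 7.9924
Step 2: Evaluate g(x).
g(-1.1748) = 6*-1.1748 - 5 = -12.0488
Step 3: Compute Lagrangian.
L = 7.9924 + 4*-12.0488 = -40.2028


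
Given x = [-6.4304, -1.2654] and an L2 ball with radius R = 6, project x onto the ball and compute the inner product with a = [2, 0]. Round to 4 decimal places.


Step 1: Compute ||x|| (intermediates to 6 decimals).
||x|| = sqrt((-6.4304)^2 + (-1.2654)^2) = 6.553723
Step 2: Project.
Since ||x|| > R, scale = R/||x|| = 6/6.553723 = 0.91551, proj(x) = scale * x
proj(x) = [-5.887096, -1.158486]
Step 3: Dot product.
a^T * proj(x) = 2*(-5.887096) + 0*(-1.158486) = -11.7742


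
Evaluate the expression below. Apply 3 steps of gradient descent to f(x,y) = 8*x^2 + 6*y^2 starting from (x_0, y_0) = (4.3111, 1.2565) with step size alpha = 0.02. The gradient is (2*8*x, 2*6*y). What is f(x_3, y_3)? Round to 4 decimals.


Gradient descent on f(x,y) = 8*x^2 + 6*y^2.
Starting point: (4.3111, 1.2565), alpha = 0.02
Step 1: grad_x = 2*8*4.3111 = 68.9776, grad_y = 2*6*1.2565 = 15.078
  x_1 = 4.3111 - 0.02*68.9776 = 2.9315
  y_1 = 1.2565 - 0.02*15.078 = 0.9549
Step 2: grad_x = 2*8*2.9315 = 46.9048, grad_y = 2*6*0.9549 = 11.4593
  x_2 = 2.9315 - 0.02*46.9048 = 1.9935
  y_2 = 0.9549 - 0.02*11.4593 = 0.7258
Step 3: grad_x = 2*8*1.9935 = 31.8952, grad_y = 2*6*0.7258 = 8.7091
  x_3 = 1.9935 - 0.02*31.8952 = 1.3555
  y_3 = 0.7258 - 0.02*8.7091 = 0.5516
f(1.3555, 0.5516) = 8*1.3555^2 + 6*0.5516^2 = 16.5255


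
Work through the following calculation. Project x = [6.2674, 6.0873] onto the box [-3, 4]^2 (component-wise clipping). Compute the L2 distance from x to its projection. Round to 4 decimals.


Project each component onto [-3, 4].
clip(6.2674) = 4.0, clip(6.0873) = 4.0
Projection = [4.0, 4.0]
Squared diffs: [5.1411, 4.3568]
Distance = sqrt(9.4979) = 3.0819


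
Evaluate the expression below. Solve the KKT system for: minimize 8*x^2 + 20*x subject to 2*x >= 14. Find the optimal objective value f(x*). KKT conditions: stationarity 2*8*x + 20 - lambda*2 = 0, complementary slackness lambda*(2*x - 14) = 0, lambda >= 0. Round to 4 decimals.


Step 1: Try lambda = 0 (constraint inactive).
x_unc = -20/(2*8) = -1.25
Check: 2*-1.25 = -2.5 < 14 -- violated!
Step 2: Constraint must be active: 2*x = 14
x* = 14/2 = 7.0
lambda = (2*8*7.0 + 20)/2 = 66.0
Step 3: Compute optimal value.
f(x*) = 8*7.0^2 + 20*7.0 = 532.0


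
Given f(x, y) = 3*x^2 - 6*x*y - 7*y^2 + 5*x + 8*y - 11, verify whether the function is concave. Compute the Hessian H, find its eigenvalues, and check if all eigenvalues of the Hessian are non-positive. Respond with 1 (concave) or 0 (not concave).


The Hessian of f(x,y) = 3*x^2 - 6*x*y - 7*y^2 + 5*x + 8*y - 11 is:
H = [[6, -6], [-6, -14]]
Trace = 6 - 14 = -8
Determinant = 6*-14 - (-6)^2 = -120
Discriminant = (-8)^2 - 4*-120 = 544.0
Eigenvalues: lambda_1 = -15.6619, lambda_2 = 7.6619
The function is not concave.

0


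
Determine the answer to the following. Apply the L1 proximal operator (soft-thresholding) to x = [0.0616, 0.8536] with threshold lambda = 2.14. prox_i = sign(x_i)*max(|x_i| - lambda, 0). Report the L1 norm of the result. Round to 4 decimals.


Soft-thresholding with lambda = 2.14:
prox(0.0616) = sign(0.0616)*max(|0.0616| - 2.14, 0) = 0.0
prox(0.8536) = sign(0.8536)*max(|0.8536| - 2.14, 0) = 0.0
prox(x) = [0.0, 0.0]
||prox(x)||_1 = 0.0 + 0.0 = 0.0


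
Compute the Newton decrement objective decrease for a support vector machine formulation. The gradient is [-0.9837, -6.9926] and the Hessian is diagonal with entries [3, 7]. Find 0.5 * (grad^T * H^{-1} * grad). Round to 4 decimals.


Step 1: H is diagonal, so H^(-1) * g = [-0.3279, -0.9989].
Step 2: g^T H^(-1) g = sum_i g_i^2 / H_ii
  = (-0.9837)^2/3 + (-6.9926)^2/7
  = 0.3226 + 6.9852 = 7.3078
Step 3: Objective decrease = 0.5 * g^T H^(-1) g = 3.6539


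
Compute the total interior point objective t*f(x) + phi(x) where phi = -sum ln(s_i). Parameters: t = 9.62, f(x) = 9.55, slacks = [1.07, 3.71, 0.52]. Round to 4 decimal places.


Step 1: Compute log-barrier.
ln values: [0.0677, 1.311, -0.6539]
phi = -(0.0677 + 1.311 - 0.6539) = -0.7248
Step 2: Compute augmented objective.
t*f(x) = 9.62*9.55 = 91.871
Total = 91.871 - 0.7248 = 91.1462


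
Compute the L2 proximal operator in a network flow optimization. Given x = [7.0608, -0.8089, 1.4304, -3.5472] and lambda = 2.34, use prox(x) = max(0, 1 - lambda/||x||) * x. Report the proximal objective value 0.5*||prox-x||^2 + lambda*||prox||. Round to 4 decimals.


Step 1: Compute ||x||.
||x|| = 8.0708
Step 2: Compute scaling factor.
scale = max(0, 1 - 2.34/8.0708) = 0.7101
Step 3: prox(x) = [5.0136, -0.5744, 1.0157, -2.5187]
||prox(x)|| = 5.7308
Step 4: Proximal objective.
0.5*||prox-x||^2 = 2.7378
lambda*||prox|| = 13.4101
Total = 16.1479


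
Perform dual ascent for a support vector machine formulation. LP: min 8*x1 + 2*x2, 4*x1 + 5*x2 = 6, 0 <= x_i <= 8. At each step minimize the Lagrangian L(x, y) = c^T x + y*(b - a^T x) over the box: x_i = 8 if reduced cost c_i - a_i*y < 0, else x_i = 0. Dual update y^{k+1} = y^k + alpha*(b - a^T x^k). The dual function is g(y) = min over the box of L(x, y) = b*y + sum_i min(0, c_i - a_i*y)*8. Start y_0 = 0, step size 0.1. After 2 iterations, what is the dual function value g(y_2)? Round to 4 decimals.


Dual ascent for LP: min 8*x1 + 2*x2, 4*x1 + 5*x2 = 6, 0 <= x_i <= 8
Step 1: y^k = 0.0, reduced costs: (8.0, 2.0)
  x^k = (0.0, 0.0), subgradient = b - a^T x = 6.0
  y^{k+1} = 0.0 + 0.1*6.0 = 0.6
Step 2: y^k = 0.6, reduced costs: (5.6, -1.0)
  x^k = (0.0, 8.0), subgradient = b - a^T x = -34.0
  y^{k+1} = 0.6 + 0.1*-34.0 = -2.8
Dual objective at y_2 = -2.8: reduced costs (19.2, 16.0), box minimizer x = (0.0, 0.0)
g(y_2) = b*y + (c1 - a1*y)*x1 + (c2 - a2*y)*x2 = 6*(-2.8) + 19.2*0.0 + 16.0*0.0 = -16.8 + 0.0 + 0.0 = -16.8


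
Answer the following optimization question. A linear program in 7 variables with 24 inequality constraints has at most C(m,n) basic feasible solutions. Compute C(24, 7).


Each vertex corresponds to some choice of n active constraints out of m, so the number of vertices is at most C(m, n) = m! / (n!(m-n)!).
m = 24, n = 7
Numerator: 24 * 23 * 22 * 21 * 20 * 19 * 18
Denominator: 7! = 5040
C(24, 7) = 346104


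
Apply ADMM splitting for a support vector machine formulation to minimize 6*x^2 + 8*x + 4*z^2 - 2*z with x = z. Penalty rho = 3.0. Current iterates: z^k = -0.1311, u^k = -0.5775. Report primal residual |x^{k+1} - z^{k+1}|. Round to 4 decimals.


ADMM iteration with rho = 3.0, z^k = -0.1311, u^k = -0.5775
Step 1: x-update.
Minimize 6*x^2 + 8*x + (3.0/2)*(x + 0.1311 - 0.5775)^2
FOC: (2*6 + 3.0)*x = -8 + 3.0*(-0.1311 + 0.5775)
x^{k+1} = -0.4441
Step 2: z-update.
Minimize 4*z^2 - 2*z + (3.0/2)*(-0.4441 - z - 0.5775)^2
FOC: (2*4 + 3.0)*z = 2 + 3.0*(-0.4441 - 0.5775)
z^{k+1} = -0.0968
Step 3: u-update.
u^{k+1} = -0.5775 - 0.4441 + 0.0968 = -0.9248
Step 4: Primal residual = |-0.4441 + 0.0968| = 0.3473


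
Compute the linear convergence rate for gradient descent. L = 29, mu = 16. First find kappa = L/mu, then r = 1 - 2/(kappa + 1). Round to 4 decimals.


Step 1: Compute the condition number.
kappa = L/mu = 29/16 = 1.8125
Step 2: Compute the convergence rate.
r = 1 - 2/(kappa + 1) = 1 - 2*mu/(L + mu) = (L - mu)/(L + mu) = 13/45 = 0.2889


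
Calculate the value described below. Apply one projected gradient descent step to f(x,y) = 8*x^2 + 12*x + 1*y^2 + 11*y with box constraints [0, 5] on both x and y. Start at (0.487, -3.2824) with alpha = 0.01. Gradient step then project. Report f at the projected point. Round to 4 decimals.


Step 1: Compute gradient at (0.487, -3.2824).
grad_x = 2*8*0.487 + 12 = 19.792
grad_y = 2*1*-3.2824 + 11 = 4.4352
Step 2: Gradient step.
x_raw = 0.487 - 0.01*19.792 = 0.2891
y_raw = -3.2824 - 0.01*4.4352 = -3.3268
Step 3: Project onto [0, 5].
x_proj = clip(0.2891) = 0.2891
y_proj = clip(-3.3268) = 0.0
Step 4: Evaluate f.
f(0.2891, 0.0) = 4.1375


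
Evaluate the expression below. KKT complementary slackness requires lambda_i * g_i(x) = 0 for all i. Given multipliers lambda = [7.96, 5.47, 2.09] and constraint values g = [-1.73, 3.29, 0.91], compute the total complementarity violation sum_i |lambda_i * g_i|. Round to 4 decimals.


KKT complementary slackness check:
lambda_1 * g_1 = 7.96 * -1.73 = -13.7708
lambda_2 * g_2 = 5.47 * 3.29 = 17.9963
lambda_3 * g_3 = 2.09 * 0.91 = 1.9019
Total violation = 13.7708 + 17.9963 + 1.9019 = 33.669


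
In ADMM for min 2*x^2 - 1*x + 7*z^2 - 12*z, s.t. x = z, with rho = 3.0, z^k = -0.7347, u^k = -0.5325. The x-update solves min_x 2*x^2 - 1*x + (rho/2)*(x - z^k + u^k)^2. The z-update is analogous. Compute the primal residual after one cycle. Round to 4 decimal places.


ADMM iteration with rho = 3.0, z^k = -0.7347, u^k = -0.5325
Step 1: x-update.
Minimize 2*x^2 - 1*x + (3.0/2)*(x + 0.7347 - 0.5325)^2
FOC: (2*2 + 3.0)*x = 1 + 3.0*(-0.7347 + 0.5325)
x^{k+1} = 0.0562
Step 2: z-update.
Minimize 7*z^2 - 12*z + (3.0/2)*(0.0562 - z - 0.5325)^2
FOC: (2*7 + 3.0)*z = 12 + 3.0*(0.0562 - 0.5325)
z^{k+1} = 0.6218
Step 3: u-update.
u^{k+1} = -0.5325 + 0.0562 - 0.6218 = -1.0981
Step 4: Primal residual = |0.0562 - 0.6218| = 0.5656


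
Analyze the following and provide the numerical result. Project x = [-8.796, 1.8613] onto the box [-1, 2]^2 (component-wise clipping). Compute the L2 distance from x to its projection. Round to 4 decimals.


Project each component onto [-1, 2].
clip(-8.796) = -1.0, clip(1.8613) = 1.8613
Projection = [-1.0, 1.8613]
Squared diffs: [60.7776, 0.0]
Distance = sqrt(60.7776) = 7.796


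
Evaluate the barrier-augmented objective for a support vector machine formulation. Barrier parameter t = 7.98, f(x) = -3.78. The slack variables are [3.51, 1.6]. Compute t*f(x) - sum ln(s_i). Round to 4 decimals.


Step 1: Compute log-barrier.
ln values: [1.2556, 0.47]
phi = -(1.2556 + 0.47) = -1.7256
Step 2: Compute augmented objective.
t*f(x) = 7.98*-3.78 = -30.1644
Total = -30.1644 - 1.7256 = -31.89
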